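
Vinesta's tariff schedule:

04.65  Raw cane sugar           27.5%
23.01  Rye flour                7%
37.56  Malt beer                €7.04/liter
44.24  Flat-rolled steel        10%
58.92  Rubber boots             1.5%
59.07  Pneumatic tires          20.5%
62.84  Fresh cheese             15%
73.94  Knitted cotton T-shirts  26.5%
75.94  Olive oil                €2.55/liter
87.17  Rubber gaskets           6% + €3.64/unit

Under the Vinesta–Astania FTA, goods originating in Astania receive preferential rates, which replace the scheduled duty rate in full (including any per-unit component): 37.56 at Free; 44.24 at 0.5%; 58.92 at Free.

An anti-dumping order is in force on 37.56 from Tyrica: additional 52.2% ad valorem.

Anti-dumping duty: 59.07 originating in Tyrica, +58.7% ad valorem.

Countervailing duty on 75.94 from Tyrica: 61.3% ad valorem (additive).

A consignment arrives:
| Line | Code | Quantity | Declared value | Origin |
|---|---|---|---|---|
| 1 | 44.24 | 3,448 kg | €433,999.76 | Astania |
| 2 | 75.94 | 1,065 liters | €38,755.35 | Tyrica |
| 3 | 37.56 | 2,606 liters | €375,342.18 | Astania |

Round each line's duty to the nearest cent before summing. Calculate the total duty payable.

Line 1 (44.24, Astania, 3,448 kg, €433,999.76):
Base rate for 44.24 is 10%.
Origin Astania qualifies under the Vinesta–Astania agreement and 44.24 is covered: preferential rate 0.5% applies instead.
Duty = €433,999.76 × 0.5% = €2,170.00.
Line 2 (75.94, Tyrica, 1,065 liters, €38,755.35):
Base rate for 75.94 is €2.55/liter.
Additional duty on 75.94 from Tyrica: +61.3% ad valorem. Applied ad valorem rate = 61.3%.
Duty = €38,755.35 × 61.3% + 1,065 × €2.55 = €26,472.78.
Line 3 (37.56, Astania, 2,606 liters, €375,342.18):
Base rate for 37.56 is €7.04/liter.
Origin Astania qualifies under the Vinesta–Astania agreement and 37.56 is covered: preferential rate Free applies instead.
The additional-duty order on 37.56 targets Tyrica, not Astania; it does not apply.
Duty = €375,342.18 × 0% = €0.00.
Total = €2,170.00 + €26,472.78 + €0.00 = €28,642.78.

€28,642.78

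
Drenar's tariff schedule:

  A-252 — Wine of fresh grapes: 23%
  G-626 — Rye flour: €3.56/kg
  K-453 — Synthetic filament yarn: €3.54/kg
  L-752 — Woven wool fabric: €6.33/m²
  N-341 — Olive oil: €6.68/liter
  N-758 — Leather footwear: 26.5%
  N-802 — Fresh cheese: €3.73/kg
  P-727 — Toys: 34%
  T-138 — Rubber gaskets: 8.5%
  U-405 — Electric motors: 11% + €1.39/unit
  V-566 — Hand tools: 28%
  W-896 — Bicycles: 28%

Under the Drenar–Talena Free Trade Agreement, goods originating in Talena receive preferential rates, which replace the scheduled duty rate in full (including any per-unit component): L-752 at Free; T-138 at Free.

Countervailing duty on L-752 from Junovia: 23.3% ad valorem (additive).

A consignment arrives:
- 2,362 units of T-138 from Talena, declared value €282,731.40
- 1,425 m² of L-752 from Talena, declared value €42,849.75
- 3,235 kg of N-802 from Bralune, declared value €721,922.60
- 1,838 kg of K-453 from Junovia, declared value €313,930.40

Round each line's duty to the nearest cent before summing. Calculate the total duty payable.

Line 1 (T-138, Talena, 2,362 units, €282,731.40):
Base rate for T-138 is 8.5%.
Origin Talena qualifies under the Drenar–Talena agreement and T-138 is covered: preferential rate Free applies instead.
Duty = €282,731.40 × 0% = €0.00.
Line 2 (L-752, Talena, 1,425 m², €42,849.75):
Base rate for L-752 is €6.33/m².
Origin Talena qualifies under the Drenar–Talena agreement and L-752 is covered: preferential rate Free applies instead.
The additional-duty order on L-752 targets Junovia, not Talena; it does not apply.
Duty = €42,849.75 × 0% = €0.00.
Line 3 (N-802, Bralune, 3,235 kg, €721,922.60):
Base rate for N-802 is €3.73/kg.
Duty = 3,235 × €3.73 = €12,066.55.
Line 4 (K-453, Junovia, 1,838 kg, €313,930.40):
Base rate for K-453 is €3.54/kg.
Duty = 1,838 × €3.54 = €6,506.52.
Total = €0.00 + €0.00 + €12,066.55 + €6,506.52 = €18,573.07.

€18,573.07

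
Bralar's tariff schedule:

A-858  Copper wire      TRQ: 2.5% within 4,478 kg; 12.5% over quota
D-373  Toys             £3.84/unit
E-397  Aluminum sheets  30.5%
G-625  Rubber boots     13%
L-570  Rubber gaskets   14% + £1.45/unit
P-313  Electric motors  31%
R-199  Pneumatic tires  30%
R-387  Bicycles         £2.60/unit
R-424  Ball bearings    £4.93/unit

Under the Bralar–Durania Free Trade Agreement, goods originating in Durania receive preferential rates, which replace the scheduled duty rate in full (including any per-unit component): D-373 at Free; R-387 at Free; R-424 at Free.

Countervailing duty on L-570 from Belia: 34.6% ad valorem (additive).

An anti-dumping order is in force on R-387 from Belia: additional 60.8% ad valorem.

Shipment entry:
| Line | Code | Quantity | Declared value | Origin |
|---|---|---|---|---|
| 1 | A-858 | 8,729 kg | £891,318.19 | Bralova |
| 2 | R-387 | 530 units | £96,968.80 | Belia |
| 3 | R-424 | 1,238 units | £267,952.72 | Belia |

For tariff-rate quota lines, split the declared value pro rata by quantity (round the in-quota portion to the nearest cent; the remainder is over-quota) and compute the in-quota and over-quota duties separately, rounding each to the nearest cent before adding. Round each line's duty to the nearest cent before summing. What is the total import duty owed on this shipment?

£132,128.28

Line 1 (A-858, Bralova, 8,729 kg, £891,318.19):
Code A-858 is under a tariff-rate quota (threshold 4,478 kg). In-quota: 4,478 kg at 2.5%; over-quota: 4,251 kg at 12.5%.
Pro-rata value split: in-quota = £891,318.19 × 4,478/8,729 = £457,248.58; over-quota = £891,318.19 − £457,248.58 = £434,069.61.
In-quota duty = £457,248.58 × 2.5% = £11,431.21. Over-quota duty = £434,069.61 × 12.5% = £54,258.70.
Line duty = £11,431.21 + £54,258.70 = £65,689.91.
Line 2 (R-387, Belia, 530 units, £96,968.80):
Base rate for R-387 is £2.60/unit.
R-387 has an FTA preferential rate, but origin Belia is not Durania; base rate stands.
Additional duty on R-387 from Belia: +60.8% ad valorem. Applied ad valorem rate = 60.8%.
Duty = £96,968.80 × 60.8% + 530 × £2.60 = £60,335.03.
Line 3 (R-424, Belia, 1,238 units, £267,952.72):
Base rate for R-424 is £4.93/unit.
R-424 has an FTA preferential rate, but origin Belia is not Durania; base rate stands.
Duty = 1,238 × £4.93 = £6,103.34.
Total = £65,689.91 + £60,335.03 + £6,103.34 = £132,128.28.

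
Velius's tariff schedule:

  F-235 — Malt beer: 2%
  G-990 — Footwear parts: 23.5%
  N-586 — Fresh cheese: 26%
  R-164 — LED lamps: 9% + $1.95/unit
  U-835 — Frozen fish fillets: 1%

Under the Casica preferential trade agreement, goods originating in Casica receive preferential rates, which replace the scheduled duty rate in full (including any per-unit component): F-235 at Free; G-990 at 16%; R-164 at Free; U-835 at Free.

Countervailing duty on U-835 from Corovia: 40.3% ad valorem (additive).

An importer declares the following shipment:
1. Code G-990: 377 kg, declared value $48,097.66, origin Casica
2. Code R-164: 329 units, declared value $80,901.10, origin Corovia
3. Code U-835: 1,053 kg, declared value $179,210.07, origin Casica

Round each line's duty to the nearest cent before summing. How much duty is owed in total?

Line 1 (G-990, Casica, 377 kg, $48,097.66):
Base rate for G-990 is 23.5%.
Origin Casica qualifies under the Velius–Casica agreement and G-990 is covered: preferential rate 16% applies instead.
Duty = $48,097.66 × 16% = $7,695.63.
Line 2 (R-164, Corovia, 329 units, $80,901.10):
Base rate for R-164 is 9% + $1.95/unit.
R-164 has an FTA preferential rate, but origin Corovia is not Casica; base rate stands.
Duty = $80,901.10 × 9% + 329 × $1.95 = $7,922.65.
Line 3 (U-835, Casica, 1,053 kg, $179,210.07):
Base rate for U-835 is 1%.
Origin Casica qualifies under the Velius–Casica agreement and U-835 is covered: preferential rate Free applies instead.
The additional-duty order on U-835 targets Corovia, not Casica; it does not apply.
Duty = $179,210.07 × 0% = $0.00.
Total = $7,695.63 + $7,922.65 + $0.00 = $15,618.28.

$15,618.28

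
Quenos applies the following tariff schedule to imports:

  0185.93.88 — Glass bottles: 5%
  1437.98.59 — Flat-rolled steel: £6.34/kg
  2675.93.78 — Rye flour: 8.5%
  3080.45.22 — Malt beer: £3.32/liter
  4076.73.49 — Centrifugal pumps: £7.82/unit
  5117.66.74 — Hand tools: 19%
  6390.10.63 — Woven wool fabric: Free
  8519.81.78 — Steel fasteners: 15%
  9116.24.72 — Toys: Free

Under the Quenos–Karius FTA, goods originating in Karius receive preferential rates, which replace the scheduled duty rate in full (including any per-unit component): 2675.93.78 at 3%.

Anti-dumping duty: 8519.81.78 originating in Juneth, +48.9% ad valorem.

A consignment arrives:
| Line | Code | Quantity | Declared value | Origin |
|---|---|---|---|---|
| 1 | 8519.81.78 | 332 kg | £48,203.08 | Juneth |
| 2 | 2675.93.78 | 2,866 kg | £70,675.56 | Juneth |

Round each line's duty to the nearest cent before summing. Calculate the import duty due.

Line 1 (8519.81.78, Juneth, 332 kg, £48,203.08):
Base rate for 8519.81.78 is 15%.
Additional duty on 8519.81.78 from Juneth: +48.9%. Applied ad valorem rate: 15% + 48.9% = 63.9%.
Duty = £48,203.08 × 63.9% = £30,801.77.
Line 2 (2675.93.78, Juneth, 2,866 kg, £70,675.56):
Base rate for 2675.93.78 is 8.5%.
2675.93.78 has an FTA preferential rate, but origin Juneth is not Karius; base rate stands.
Duty = £70,675.56 × 8.5% = £6,007.42.
Total = £30,801.77 + £6,007.42 = £36,809.19.

£36,809.19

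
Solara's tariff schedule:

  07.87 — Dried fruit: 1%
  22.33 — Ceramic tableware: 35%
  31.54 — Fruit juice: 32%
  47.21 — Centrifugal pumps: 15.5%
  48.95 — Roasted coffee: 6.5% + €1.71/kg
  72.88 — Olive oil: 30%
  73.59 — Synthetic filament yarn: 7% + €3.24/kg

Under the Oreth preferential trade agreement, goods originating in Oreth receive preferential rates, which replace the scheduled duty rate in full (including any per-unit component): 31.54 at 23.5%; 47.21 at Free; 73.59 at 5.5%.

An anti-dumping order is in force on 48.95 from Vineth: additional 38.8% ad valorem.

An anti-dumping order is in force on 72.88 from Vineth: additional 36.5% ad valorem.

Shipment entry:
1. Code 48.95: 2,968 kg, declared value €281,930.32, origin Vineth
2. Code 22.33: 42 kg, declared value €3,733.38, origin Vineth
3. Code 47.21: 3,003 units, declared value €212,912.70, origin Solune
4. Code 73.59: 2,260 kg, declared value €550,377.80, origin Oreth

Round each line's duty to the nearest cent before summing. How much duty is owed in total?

€197,368.64

Line 1 (48.95, Vineth, 2,968 kg, €281,930.32):
Base rate for 48.95 is 6.5% + €1.71/kg.
Additional duty on 48.95 from Vineth: +38.8%. Applied ad valorem rate: 6.5% + 38.8% = 45.3%.
Duty = €281,930.32 × 45.3% + 2,968 × €1.71 = €132,789.71.
Line 2 (22.33, Vineth, 42 kg, €3,733.38):
Base rate for 22.33 is 35%.
Duty = €3,733.38 × 35% = €1,306.68.
Line 3 (47.21, Solune, 3,003 units, €212,912.70):
Base rate for 47.21 is 15.5%.
47.21 has an FTA preferential rate, but origin Solune is not Oreth; base rate stands.
Duty = €212,912.70 × 15.5% = €33,001.47.
Line 4 (73.59, Oreth, 2,260 kg, €550,377.80):
Base rate for 73.59 is 7% + €3.24/kg.
Origin Oreth qualifies under the Solara–Oreth agreement and 73.59 is covered: preferential rate 5.5% applies instead.
Duty = €550,377.80 × 5.5% = €30,270.78.
Total = €132,789.71 + €1,306.68 + €33,001.47 + €30,270.78 = €197,368.64.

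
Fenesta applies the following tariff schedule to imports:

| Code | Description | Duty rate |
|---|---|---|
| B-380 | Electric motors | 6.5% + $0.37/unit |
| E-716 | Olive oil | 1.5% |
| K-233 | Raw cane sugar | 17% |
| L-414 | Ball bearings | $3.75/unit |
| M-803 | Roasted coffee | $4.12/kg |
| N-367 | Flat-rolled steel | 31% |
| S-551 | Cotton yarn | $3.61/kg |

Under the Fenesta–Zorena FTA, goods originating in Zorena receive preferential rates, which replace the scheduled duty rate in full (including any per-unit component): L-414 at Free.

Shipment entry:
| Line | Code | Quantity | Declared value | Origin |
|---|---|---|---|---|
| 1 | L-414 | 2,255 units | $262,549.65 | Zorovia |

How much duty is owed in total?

Line 1 (L-414, Zorovia, 2,255 units, $262,549.65):
Base rate for L-414 is $3.75/unit.
L-414 has an FTA preferential rate, but origin Zorovia is not Zorena; base rate stands.
Duty = 2,255 × $3.75 = $8,456.25.

$8,456.25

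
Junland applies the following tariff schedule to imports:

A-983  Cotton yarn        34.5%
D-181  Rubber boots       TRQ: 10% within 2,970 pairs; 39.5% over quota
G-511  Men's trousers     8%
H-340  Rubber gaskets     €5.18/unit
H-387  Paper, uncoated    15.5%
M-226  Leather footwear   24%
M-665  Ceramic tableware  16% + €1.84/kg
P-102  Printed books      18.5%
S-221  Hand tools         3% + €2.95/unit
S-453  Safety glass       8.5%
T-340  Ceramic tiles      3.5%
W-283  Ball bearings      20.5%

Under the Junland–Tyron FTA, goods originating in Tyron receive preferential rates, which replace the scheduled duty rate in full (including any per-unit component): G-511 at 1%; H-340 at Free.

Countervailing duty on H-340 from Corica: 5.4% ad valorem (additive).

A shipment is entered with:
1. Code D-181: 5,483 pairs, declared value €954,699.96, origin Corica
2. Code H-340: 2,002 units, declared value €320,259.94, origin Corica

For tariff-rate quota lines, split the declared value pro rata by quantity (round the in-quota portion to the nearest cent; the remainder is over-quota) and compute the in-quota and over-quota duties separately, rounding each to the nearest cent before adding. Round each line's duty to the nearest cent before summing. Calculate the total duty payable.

€252,215.65

Line 1 (D-181, Corica, 5,483 pairs, €954,699.96):
Code D-181 is under a tariff-rate quota (threshold 2,970 pairs). In-quota: 2,970 pairs at 10%; over-quota: 2,513 pairs at 39.5%.
Pro-rata value split: in-quota = €954,699.96 × 2,970/5,483 = €517,136.40; over-quota = €954,699.96 − €517,136.40 = €437,563.56.
In-quota duty = €517,136.40 × 10% = €51,713.64. Over-quota duty = €437,563.56 × 39.5% = €172,837.61.
Line duty = €51,713.64 + €172,837.61 = €224,551.25.
Line 2 (H-340, Corica, 2,002 units, €320,259.94):
Base rate for H-340 is €5.18/unit.
H-340 has an FTA preferential rate, but origin Corica is not Tyron; base rate stands.
Additional duty on H-340 from Corica: +5.4% ad valorem. Applied ad valorem rate = 5.4%.
Duty = €320,259.94 × 5.4% + 2,002 × €5.18 = €27,664.40.
Total = €224,551.25 + €27,664.40 = €252,215.65.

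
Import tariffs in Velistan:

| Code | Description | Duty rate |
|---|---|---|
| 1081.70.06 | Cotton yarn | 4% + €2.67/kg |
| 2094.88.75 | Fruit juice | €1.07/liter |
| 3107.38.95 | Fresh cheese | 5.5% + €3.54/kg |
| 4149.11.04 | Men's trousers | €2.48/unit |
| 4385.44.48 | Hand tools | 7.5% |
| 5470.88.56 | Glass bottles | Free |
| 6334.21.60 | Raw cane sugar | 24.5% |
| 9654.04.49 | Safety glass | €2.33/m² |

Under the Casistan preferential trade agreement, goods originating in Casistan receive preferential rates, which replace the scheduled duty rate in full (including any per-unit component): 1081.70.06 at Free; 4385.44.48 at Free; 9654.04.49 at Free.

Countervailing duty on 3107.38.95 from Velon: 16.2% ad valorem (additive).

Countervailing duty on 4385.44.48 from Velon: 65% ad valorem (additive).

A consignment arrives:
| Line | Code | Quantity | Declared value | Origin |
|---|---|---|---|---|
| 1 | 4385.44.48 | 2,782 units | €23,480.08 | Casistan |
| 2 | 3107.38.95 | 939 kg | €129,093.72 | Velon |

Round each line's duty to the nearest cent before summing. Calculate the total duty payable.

€31,337.40

Line 1 (4385.44.48, Casistan, 2,782 units, €23,480.08):
Base rate for 4385.44.48 is 7.5%.
Origin Casistan qualifies under the Velistan–Casistan agreement and 4385.44.48 is covered: preferential rate Free applies instead.
The additional-duty order on 4385.44.48 targets Velon, not Casistan; it does not apply.
Duty = €23,480.08 × 0% = €0.00.
Line 2 (3107.38.95, Velon, 939 kg, €129,093.72):
Base rate for 3107.38.95 is 5.5% + €3.54/kg.
Additional duty on 3107.38.95 from Velon: +16.2%. Applied ad valorem rate: 5.5% + 16.2% = 21.7%.
Duty = €129,093.72 × 21.7% + 939 × €3.54 = €31,337.40.
Total = €0.00 + €31,337.40 = €31,337.40.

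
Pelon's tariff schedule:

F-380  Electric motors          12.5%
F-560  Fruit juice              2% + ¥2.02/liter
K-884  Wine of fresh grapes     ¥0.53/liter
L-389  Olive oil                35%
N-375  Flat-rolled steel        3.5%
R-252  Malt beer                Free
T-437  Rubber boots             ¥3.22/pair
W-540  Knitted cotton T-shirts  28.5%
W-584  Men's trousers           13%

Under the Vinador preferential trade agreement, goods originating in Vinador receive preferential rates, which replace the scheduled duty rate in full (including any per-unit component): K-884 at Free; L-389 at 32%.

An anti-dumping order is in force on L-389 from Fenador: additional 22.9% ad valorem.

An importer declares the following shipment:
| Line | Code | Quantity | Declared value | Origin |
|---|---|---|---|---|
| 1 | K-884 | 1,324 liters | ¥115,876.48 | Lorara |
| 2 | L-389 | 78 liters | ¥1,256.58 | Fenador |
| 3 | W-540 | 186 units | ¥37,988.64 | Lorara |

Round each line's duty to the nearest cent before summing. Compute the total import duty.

¥12,256.04

Line 1 (K-884, Lorara, 1,324 liters, ¥115,876.48):
Base rate for K-884 is ¥0.53/liter.
K-884 has an FTA preferential rate, but origin Lorara is not Vinador; base rate stands.
Duty = 1,324 × ¥0.53 = ¥701.72.
Line 2 (L-389, Fenador, 78 liters, ¥1,256.58):
Base rate for L-389 is 35%.
L-389 has an FTA preferential rate, but origin Fenador is not Vinador; base rate stands.
Additional duty on L-389 from Fenador: +22.9%. Applied ad valorem rate: 35% + 22.9% = 57.9%.
Duty = ¥1,256.58 × 57.9% = ¥727.56.
Line 3 (W-540, Lorara, 186 units, ¥37,988.64):
Base rate for W-540 is 28.5%.
Duty = ¥37,988.64 × 28.5% = ¥10,826.76.
Total = ¥701.72 + ¥727.56 + ¥10,826.76 = ¥12,256.04.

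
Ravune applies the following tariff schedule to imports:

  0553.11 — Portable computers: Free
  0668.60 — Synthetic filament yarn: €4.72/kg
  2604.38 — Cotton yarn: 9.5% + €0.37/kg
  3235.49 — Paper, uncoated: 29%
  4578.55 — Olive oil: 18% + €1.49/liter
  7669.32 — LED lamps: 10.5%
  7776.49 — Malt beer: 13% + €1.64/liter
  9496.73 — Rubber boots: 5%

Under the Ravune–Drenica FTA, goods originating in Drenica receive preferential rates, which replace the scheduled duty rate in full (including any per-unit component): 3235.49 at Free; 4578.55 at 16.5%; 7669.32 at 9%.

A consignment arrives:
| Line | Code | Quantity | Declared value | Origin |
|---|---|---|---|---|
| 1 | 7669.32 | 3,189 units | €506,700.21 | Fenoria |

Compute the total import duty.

Line 1 (7669.32, Fenoria, 3,189 units, €506,700.21):
Base rate for 7669.32 is 10.5%.
7669.32 has an FTA preferential rate, but origin Fenoria is not Drenica; base rate stands.
Duty = €506,700.21 × 10.5% = €53,203.52.

€53,203.52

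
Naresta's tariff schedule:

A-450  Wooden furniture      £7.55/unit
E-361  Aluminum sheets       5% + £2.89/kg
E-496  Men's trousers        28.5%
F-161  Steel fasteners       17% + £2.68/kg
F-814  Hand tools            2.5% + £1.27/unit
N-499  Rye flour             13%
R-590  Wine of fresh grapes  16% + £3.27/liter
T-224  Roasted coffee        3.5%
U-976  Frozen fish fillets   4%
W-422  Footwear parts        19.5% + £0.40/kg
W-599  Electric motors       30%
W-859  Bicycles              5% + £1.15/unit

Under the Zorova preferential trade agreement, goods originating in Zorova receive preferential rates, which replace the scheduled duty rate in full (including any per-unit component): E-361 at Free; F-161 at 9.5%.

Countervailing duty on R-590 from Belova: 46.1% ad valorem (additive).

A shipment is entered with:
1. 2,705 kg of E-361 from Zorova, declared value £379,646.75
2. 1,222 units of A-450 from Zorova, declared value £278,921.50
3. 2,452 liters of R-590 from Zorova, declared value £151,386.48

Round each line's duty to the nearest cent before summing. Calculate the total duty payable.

£41,465.98

Line 1 (E-361, Zorova, 2,705 kg, £379,646.75):
Base rate for E-361 is 5% + £2.89/kg.
Origin Zorova qualifies under the Naresta–Zorova agreement and E-361 is covered: preferential rate Free applies instead.
Duty = £379,646.75 × 0% = £0.00.
Line 2 (A-450, Zorova, 1,222 units, £278,921.50):
Base rate for A-450 is £7.55/unit.
Origin Zorova is the FTA partner but A-450 is not on the preference list; base rate stands.
Duty = 1,222 × £7.55 = £9,226.10.
Line 3 (R-590, Zorova, 2,452 liters, £151,386.48):
Base rate for R-590 is 16% + £3.27/liter.
Origin Zorova is the FTA partner but R-590 is not on the preference list; base rate stands.
The additional-duty order on R-590 targets Belova, not Zorova; it does not apply.
Duty = £151,386.48 × 16% + 2,452 × £3.27 = £32,239.88.
Total = £0.00 + £9,226.10 + £32,239.88 = £41,465.98.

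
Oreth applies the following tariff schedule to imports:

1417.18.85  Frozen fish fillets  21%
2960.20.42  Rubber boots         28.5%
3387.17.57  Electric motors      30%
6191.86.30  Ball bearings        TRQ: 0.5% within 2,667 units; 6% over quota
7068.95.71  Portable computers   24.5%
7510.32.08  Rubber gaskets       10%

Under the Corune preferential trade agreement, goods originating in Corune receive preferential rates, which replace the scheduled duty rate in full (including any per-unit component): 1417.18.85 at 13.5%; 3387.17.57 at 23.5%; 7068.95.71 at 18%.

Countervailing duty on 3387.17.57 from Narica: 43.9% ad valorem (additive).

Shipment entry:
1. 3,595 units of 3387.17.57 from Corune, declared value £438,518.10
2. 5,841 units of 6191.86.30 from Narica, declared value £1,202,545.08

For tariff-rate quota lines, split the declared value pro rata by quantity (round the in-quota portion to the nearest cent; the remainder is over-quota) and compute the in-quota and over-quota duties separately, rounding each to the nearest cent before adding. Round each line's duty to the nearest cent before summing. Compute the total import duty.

Line 1 (3387.17.57, Corune, 3,595 units, £438,518.10):
Base rate for 3387.17.57 is 30%.
Origin Corune qualifies under the Oreth–Corune agreement and 3387.17.57 is covered: preferential rate 23.5% applies instead.
The additional-duty order on 3387.17.57 targets Narica, not Corune; it does not apply.
Duty = £438,518.10 × 23.5% = £103,051.75.
Line 2 (6191.86.30, Narica, 5,841 units, £1,202,545.08):
Code 6191.86.30 is under a tariff-rate quota (threshold 2,667 units). In-quota: 2,667 units at 0.5%; over-quota: 3,174 units at 6%.
Pro-rata value split: in-quota = £1,202,545.08 × 2,667/5,841 = £549,081.96; over-quota = £1,202,545.08 − £549,081.96 = £653,463.12.
In-quota duty = £549,081.96 × 0.5% = £2,745.41. Over-quota duty = £653,463.12 × 6% = £39,207.79.
Line duty = £2,745.41 + £39,207.79 = £41,953.20.
Total = £103,051.75 + £41,953.20 = £145,004.95.

£145,004.95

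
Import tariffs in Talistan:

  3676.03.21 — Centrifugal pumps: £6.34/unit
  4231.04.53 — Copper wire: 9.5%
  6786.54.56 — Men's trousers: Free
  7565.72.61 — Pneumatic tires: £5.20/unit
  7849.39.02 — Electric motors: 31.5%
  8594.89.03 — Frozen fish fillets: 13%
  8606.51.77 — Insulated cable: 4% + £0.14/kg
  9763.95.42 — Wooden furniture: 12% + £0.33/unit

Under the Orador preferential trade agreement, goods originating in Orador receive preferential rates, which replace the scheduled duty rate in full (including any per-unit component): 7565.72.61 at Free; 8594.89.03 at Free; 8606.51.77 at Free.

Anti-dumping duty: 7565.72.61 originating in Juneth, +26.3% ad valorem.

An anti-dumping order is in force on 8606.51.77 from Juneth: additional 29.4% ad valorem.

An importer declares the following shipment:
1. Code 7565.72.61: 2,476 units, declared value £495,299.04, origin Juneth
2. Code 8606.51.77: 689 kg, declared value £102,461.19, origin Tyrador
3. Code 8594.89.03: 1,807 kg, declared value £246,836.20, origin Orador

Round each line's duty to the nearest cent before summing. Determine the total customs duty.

Line 1 (7565.72.61, Juneth, 2,476 units, £495,299.04):
Base rate for 7565.72.61 is £5.20/unit.
7565.72.61 has an FTA preferential rate, but origin Juneth is not Orador; base rate stands.
Additional duty on 7565.72.61 from Juneth: +26.3% ad valorem. Applied ad valorem rate = 26.3%.
Duty = £495,299.04 × 26.3% + 2,476 × £5.20 = £143,138.85.
Line 2 (8606.51.77, Tyrador, 689 kg, £102,461.19):
Base rate for 8606.51.77 is 4% + £0.14/kg.
8606.51.77 has an FTA preferential rate, but origin Tyrador is not Orador; base rate stands.
The additional-duty order on 8606.51.77 targets Juneth, not Tyrador; it does not apply.
Duty = £102,461.19 × 4% + 689 × £0.14 = £4,194.91.
Line 3 (8594.89.03, Orador, 1,807 kg, £246,836.20):
Base rate for 8594.89.03 is 13%.
Origin Orador qualifies under the Talistan–Orador agreement and 8594.89.03 is covered: preferential rate Free applies instead.
Duty = £246,836.20 × 0% = £0.00.
Total = £143,138.85 + £4,194.91 + £0.00 = £147,333.76.

£147,333.76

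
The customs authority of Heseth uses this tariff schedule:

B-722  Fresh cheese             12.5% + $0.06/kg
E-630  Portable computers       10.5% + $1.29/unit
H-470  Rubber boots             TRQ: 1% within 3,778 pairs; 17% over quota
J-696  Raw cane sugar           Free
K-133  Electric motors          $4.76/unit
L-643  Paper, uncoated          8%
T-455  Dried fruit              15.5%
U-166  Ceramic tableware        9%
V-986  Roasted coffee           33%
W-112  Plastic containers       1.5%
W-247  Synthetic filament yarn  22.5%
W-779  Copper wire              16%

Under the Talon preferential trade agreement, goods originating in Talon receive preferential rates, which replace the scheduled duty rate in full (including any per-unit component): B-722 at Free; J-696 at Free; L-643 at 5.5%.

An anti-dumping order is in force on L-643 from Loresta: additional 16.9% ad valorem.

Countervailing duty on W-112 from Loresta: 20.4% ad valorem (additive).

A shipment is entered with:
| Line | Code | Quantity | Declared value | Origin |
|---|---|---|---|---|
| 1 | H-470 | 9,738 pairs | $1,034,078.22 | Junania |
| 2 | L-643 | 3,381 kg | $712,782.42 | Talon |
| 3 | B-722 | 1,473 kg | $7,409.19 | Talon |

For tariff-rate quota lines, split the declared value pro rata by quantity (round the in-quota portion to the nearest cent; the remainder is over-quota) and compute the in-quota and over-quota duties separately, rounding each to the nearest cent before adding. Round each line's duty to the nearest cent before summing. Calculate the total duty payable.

Line 1 (H-470, Junania, 9,738 pairs, $1,034,078.22):
Code H-470 is under a tariff-rate quota (threshold 3,778 pairs). In-quota: 3,778 pairs at 1%; over-quota: 5,960 pairs at 17%.
Pro-rata value split: in-quota = $1,034,078.22 × 3,778/9,738 = $401,185.82; over-quota = $1,034,078.22 − $401,185.82 = $632,892.40.
In-quota duty = $401,185.82 × 1% = $4,011.86. Over-quota duty = $632,892.40 × 17% = $107,591.71.
Line duty = $4,011.86 + $107,591.71 = $111,603.57.
Line 2 (L-643, Talon, 3,381 kg, $712,782.42):
Base rate for L-643 is 8%.
Origin Talon qualifies under the Heseth–Talon agreement and L-643 is covered: preferential rate 5.5% applies instead.
The additional-duty order on L-643 targets Loresta, not Talon; it does not apply.
Duty = $712,782.42 × 5.5% = $39,203.03.
Line 3 (B-722, Talon, 1,473 kg, $7,409.19):
Base rate for B-722 is 12.5% + $0.06/kg.
Origin Talon qualifies under the Heseth–Talon agreement and B-722 is covered: preferential rate Free applies instead.
Duty = $7,409.19 × 0% = $0.00.
Total = $111,603.57 + $39,203.03 + $0.00 = $150,806.60.

$150,806.60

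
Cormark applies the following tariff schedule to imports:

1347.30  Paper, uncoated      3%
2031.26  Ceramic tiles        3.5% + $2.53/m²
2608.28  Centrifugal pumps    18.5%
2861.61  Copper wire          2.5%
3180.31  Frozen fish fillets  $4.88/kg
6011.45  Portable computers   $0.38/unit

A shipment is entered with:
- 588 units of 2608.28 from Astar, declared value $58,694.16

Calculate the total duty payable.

$10,858.42

Line 1 (2608.28, Astar, 588 units, $58,694.16):
Base rate for 2608.28 is 18.5%.
Duty = $58,694.16 × 18.5% = $10,858.42.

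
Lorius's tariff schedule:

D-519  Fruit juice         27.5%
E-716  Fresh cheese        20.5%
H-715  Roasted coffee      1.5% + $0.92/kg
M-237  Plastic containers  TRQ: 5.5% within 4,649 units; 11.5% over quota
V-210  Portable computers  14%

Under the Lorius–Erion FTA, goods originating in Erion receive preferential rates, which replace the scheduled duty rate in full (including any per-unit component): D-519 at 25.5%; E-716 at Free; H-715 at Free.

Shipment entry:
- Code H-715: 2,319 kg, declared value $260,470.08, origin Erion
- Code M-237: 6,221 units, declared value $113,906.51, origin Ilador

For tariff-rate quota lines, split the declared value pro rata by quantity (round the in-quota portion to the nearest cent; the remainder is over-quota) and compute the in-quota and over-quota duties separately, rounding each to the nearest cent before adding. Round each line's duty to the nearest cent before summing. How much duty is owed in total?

Line 1 (H-715, Erion, 2,319 kg, $260,470.08):
Base rate for H-715 is 1.5% + $0.92/kg.
Origin Erion qualifies under the Lorius–Erion agreement and H-715 is covered: preferential rate Free applies instead.
Duty = $260,470.08 × 0% = $0.00.
Line 2 (M-237, Ilador, 6,221 units, $113,906.51):
Code M-237 is under a tariff-rate quota (threshold 4,649 units). In-quota: 4,649 units at 5.5%; over-quota: 1,572 units at 11.5%.
Pro-rata value split: in-quota = $113,906.51 × 4,649/6,221 = $85,123.19; over-quota = $113,906.51 − $85,123.19 = $28,783.32.
In-quota duty = $85,123.19 × 5.5% = $4,681.78. Over-quota duty = $28,783.32 × 11.5% = $3,310.08.
Line duty = $4,681.78 + $3,310.08 = $7,991.86.
Total = $0.00 + $7,991.86 = $7,991.86.

$7,991.86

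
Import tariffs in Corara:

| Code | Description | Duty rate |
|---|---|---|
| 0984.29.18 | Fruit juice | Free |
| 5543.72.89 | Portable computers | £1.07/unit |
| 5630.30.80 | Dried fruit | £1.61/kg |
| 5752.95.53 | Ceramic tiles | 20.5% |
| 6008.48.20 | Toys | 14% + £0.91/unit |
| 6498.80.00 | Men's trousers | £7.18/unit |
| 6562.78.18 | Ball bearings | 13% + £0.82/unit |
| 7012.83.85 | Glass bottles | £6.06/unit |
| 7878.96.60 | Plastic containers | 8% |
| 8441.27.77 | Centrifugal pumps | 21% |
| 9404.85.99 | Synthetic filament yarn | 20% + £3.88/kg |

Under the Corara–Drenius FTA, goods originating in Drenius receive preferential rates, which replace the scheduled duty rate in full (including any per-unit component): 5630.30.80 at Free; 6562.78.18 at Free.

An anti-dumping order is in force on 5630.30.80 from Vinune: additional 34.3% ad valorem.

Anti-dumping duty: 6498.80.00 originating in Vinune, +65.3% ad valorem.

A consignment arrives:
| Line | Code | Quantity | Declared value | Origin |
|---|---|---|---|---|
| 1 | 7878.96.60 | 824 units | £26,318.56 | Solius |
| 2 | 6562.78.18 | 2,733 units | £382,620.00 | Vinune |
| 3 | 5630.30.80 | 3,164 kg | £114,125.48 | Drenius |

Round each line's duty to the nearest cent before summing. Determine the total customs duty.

Line 1 (7878.96.60, Solius, 824 units, £26,318.56):
Base rate for 7878.96.60 is 8%.
Duty = £26,318.56 × 8% = £2,105.48.
Line 2 (6562.78.18, Vinune, 2,733 units, £382,620.00):
Base rate for 6562.78.18 is 13% + £0.82/unit.
6562.78.18 has an FTA preferential rate, but origin Vinune is not Drenius; base rate stands.
Duty = £382,620.00 × 13% + 2,733 × £0.82 = £51,981.66.
Line 3 (5630.30.80, Drenius, 3,164 kg, £114,125.48):
Base rate for 5630.30.80 is £1.61/kg.
Origin Drenius qualifies under the Corara–Drenius agreement and 5630.30.80 is covered: preferential rate Free applies instead.
The additional-duty order on 5630.30.80 targets Vinune, not Drenius; it does not apply.
Duty = £114,125.48 × 0% = £0.00.
Total = £2,105.48 + £51,981.66 + £0.00 = £54,087.14.

£54,087.14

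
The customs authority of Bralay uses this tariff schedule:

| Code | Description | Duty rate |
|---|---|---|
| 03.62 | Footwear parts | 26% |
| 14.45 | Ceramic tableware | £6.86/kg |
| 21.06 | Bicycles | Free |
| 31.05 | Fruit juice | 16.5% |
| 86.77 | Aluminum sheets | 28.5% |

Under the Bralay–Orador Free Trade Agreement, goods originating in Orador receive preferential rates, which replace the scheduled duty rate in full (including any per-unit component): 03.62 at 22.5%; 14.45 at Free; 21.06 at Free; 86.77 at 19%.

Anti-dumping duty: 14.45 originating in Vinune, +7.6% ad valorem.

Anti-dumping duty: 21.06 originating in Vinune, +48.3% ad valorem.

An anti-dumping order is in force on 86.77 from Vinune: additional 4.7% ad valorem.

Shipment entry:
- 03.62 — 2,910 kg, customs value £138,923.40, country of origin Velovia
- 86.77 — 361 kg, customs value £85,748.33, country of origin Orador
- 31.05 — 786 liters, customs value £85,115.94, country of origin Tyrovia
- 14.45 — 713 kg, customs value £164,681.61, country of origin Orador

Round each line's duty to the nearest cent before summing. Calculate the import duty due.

Line 1 (03.62, Velovia, 2,910 kg, £138,923.40):
Base rate for 03.62 is 26%.
03.62 has an FTA preferential rate, but origin Velovia is not Orador; base rate stands.
Duty = £138,923.40 × 26% = £36,120.08.
Line 2 (86.77, Orador, 361 kg, £85,748.33):
Base rate for 86.77 is 28.5%.
Origin Orador qualifies under the Bralay–Orador agreement and 86.77 is covered: preferential rate 19% applies instead.
The additional-duty order on 86.77 targets Vinune, not Orador; it does not apply.
Duty = £85,748.33 × 19% = £16,292.18.
Line 3 (31.05, Tyrovia, 786 liters, £85,115.94):
Base rate for 31.05 is 16.5%.
Duty = £85,115.94 × 16.5% = £14,044.13.
Line 4 (14.45, Orador, 713 kg, £164,681.61):
Base rate for 14.45 is £6.86/kg.
Origin Orador qualifies under the Bralay–Orador agreement and 14.45 is covered: preferential rate Free applies instead.
The additional-duty order on 14.45 targets Vinune, not Orador; it does not apply.
Duty = £164,681.61 × 0% = £0.00.
Total = £36,120.08 + £16,292.18 + £14,044.13 + £0.00 = £66,456.39.

£66,456.39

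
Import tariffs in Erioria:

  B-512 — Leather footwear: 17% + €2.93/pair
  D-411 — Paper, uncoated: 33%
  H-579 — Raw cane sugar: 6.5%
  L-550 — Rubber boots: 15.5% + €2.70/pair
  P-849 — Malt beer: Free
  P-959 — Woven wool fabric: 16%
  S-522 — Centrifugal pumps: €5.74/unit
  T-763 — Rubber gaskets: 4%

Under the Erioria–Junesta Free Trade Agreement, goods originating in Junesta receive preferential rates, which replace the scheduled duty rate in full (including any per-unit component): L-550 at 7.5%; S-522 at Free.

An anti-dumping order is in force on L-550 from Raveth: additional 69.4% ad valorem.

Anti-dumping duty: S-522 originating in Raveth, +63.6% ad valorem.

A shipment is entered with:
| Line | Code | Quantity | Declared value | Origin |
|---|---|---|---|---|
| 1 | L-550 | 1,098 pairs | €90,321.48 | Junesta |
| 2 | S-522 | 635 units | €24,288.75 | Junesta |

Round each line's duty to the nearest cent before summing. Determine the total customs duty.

€6,774.11

Line 1 (L-550, Junesta, 1,098 pairs, €90,321.48):
Base rate for L-550 is 15.5% + €2.70/pair.
Origin Junesta qualifies under the Erioria–Junesta agreement and L-550 is covered: preferential rate 7.5% applies instead.
The additional-duty order on L-550 targets Raveth, not Junesta; it does not apply.
Duty = €90,321.48 × 7.5% = €6,774.11.
Line 2 (S-522, Junesta, 635 units, €24,288.75):
Base rate for S-522 is €5.74/unit.
Origin Junesta qualifies under the Erioria–Junesta agreement and S-522 is covered: preferential rate Free applies instead.
The additional-duty order on S-522 targets Raveth, not Junesta; it does not apply.
Duty = €24,288.75 × 0% = €0.00.
Total = €6,774.11 + €0.00 = €6,774.11.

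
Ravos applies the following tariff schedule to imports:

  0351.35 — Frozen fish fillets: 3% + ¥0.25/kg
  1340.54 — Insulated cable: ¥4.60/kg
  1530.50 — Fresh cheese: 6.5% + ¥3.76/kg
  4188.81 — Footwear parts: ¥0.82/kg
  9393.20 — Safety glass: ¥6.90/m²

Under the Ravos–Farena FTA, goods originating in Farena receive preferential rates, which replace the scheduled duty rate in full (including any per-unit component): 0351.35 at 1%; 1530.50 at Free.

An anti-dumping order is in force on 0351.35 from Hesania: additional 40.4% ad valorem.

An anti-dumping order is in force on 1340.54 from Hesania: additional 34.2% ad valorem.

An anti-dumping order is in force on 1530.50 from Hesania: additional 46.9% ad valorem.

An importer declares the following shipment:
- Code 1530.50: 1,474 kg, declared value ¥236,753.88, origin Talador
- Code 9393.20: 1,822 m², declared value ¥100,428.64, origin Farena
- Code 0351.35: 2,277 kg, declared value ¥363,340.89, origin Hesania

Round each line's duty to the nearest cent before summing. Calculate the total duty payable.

Line 1 (1530.50, Talador, 1,474 kg, ¥236,753.88):
Base rate for 1530.50 is 6.5% + ¥3.76/kg.
1530.50 has an FTA preferential rate, but origin Talador is not Farena; base rate stands.
The additional-duty order on 1530.50 targets Hesania, not Talador; it does not apply.
Duty = ¥236,753.88 × 6.5% + 1,474 × ¥3.76 = ¥20,931.24.
Line 2 (9393.20, Farena, 1,822 m², ¥100,428.64):
Base rate for 9393.20 is ¥6.90/m².
Origin Farena is the FTA partner but 9393.20 is not on the preference list; base rate stands.
Duty = 1,822 × ¥6.90 = ¥12,571.80.
Line 3 (0351.35, Hesania, 2,277 kg, ¥363,340.89):
Base rate for 0351.35 is 3% + ¥0.25/kg.
0351.35 has an FTA preferential rate, but origin Hesania is not Farena; base rate stands.
Additional duty on 0351.35 from Hesania: +40.4%. Applied ad valorem rate: 3% + 40.4% = 43.4%.
Duty = ¥363,340.89 × 43.4% + 2,277 × ¥0.25 = ¥158,259.20.
Total = ¥20,931.24 + ¥12,571.80 + ¥158,259.20 = ¥191,762.24.

¥191,762.24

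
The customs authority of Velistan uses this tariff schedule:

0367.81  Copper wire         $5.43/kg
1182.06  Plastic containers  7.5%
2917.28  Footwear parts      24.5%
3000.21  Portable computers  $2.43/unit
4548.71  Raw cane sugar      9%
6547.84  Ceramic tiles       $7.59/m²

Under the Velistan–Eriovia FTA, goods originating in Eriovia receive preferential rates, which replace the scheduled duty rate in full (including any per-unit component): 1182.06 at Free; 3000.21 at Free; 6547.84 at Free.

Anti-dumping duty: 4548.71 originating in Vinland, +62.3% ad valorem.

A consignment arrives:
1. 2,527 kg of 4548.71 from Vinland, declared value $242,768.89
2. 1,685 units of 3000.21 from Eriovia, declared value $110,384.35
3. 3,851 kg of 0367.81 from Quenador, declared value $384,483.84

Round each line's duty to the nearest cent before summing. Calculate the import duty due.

Line 1 (4548.71, Vinland, 2,527 kg, $242,768.89):
Base rate for 4548.71 is 9%.
Additional duty on 4548.71 from Vinland: +62.3%. Applied ad valorem rate: 9% + 62.3% = 71.3%.
Duty = $242,768.89 × 71.3% = $173,094.22.
Line 2 (3000.21, Eriovia, 1,685 units, $110,384.35):
Base rate for 3000.21 is $2.43/unit.
Origin Eriovia qualifies under the Velistan–Eriovia agreement and 3000.21 is covered: preferential rate Free applies instead.
Duty = $110,384.35 × 0% = $0.00.
Line 3 (0367.81, Quenador, 3,851 kg, $384,483.84):
Base rate for 0367.81 is $5.43/kg.
Duty = 3,851 × $5.43 = $20,910.93.
Total = $173,094.22 + $0.00 + $20,910.93 = $194,005.15.

$194,005.15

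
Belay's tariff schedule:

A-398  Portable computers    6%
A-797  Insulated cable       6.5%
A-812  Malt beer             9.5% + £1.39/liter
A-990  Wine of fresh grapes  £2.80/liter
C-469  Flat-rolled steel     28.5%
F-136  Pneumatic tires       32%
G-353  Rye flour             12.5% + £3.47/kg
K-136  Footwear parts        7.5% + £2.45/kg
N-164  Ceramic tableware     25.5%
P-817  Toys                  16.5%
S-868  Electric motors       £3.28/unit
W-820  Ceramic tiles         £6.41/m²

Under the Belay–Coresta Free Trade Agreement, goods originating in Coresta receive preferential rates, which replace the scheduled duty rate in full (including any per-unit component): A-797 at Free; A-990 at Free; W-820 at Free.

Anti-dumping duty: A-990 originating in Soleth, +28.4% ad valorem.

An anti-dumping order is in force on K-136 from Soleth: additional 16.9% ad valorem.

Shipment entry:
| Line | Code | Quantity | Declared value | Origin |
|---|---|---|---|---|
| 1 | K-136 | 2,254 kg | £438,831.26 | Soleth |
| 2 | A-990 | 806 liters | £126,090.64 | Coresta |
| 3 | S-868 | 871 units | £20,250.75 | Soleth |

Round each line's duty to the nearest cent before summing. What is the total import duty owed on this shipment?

Line 1 (K-136, Soleth, 2,254 kg, £438,831.26):
Base rate for K-136 is 7.5% + £2.45/kg.
Additional duty on K-136 from Soleth: +16.9%. Applied ad valorem rate: 7.5% + 16.9% = 24.4%.
Duty = £438,831.26 × 24.4% + 2,254 × £2.45 = £112,597.13.
Line 2 (A-990, Coresta, 806 liters, £126,090.64):
Base rate for A-990 is £2.80/liter.
Origin Coresta qualifies under the Belay–Coresta agreement and A-990 is covered: preferential rate Free applies instead.
The additional-duty order on A-990 targets Soleth, not Coresta; it does not apply.
Duty = £126,090.64 × 0% = £0.00.
Line 3 (S-868, Soleth, 871 units, £20,250.75):
Base rate for S-868 is £3.28/unit.
Duty = 871 × £3.28 = £2,856.88.
Total = £112,597.13 + £0.00 + £2,856.88 = £115,454.01.

£115,454.01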